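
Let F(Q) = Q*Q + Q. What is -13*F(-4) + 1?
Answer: -155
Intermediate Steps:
F(Q) = Q + Q**2 (F(Q) = Q**2 + Q = Q + Q**2)
-13*F(-4) + 1 = -(-52)*(1 - 4) + 1 = -(-52)*(-3) + 1 = -13*12 + 1 = -156 + 1 = -155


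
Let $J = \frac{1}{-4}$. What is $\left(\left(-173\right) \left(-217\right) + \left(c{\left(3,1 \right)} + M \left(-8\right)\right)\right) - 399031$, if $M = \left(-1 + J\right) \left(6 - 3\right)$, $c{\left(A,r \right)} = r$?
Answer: $-361459$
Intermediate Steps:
$J = - \frac{1}{4} \approx -0.25$
$M = - \frac{15}{4}$ ($M = \left(-1 - \frac{1}{4}\right) \left(6 - 3\right) = \left(- \frac{5}{4}\right) 3 = - \frac{15}{4} \approx -3.75$)
$\left(\left(-173\right) \left(-217\right) + \left(c{\left(3,1 \right)} + M \left(-8\right)\right)\right) - 399031 = \left(\left(-173\right) \left(-217\right) + \left(1 - -30\right)\right) - 399031 = \left(37541 + \left(1 + 30\right)\right) - 399031 = \left(37541 + 31\right) - 399031 = 37572 - 399031 = -361459$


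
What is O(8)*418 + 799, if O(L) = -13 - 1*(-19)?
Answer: 3307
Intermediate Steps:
O(L) = 6 (O(L) = -13 + 19 = 6)
O(8)*418 + 799 = 6*418 + 799 = 2508 + 799 = 3307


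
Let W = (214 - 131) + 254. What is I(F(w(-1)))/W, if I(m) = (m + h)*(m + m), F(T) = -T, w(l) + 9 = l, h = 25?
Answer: 700/337 ≈ 2.0772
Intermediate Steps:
w(l) = -9 + l
I(m) = 2*m*(25 + m) (I(m) = (m + 25)*(m + m) = (25 + m)*(2*m) = 2*m*(25 + m))
W = 337 (W = 83 + 254 = 337)
I(F(w(-1)))/W = (2*(-(-9 - 1))*(25 - (-9 - 1)))/337 = (2*(-1*(-10))*(25 - 1*(-10)))*(1/337) = (2*10*(25 + 10))*(1/337) = (2*10*35)*(1/337) = 700*(1/337) = 700/337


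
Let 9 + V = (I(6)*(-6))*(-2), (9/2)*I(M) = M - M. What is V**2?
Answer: 81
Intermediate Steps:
I(M) = 0 (I(M) = 2*(M - M)/9 = (2/9)*0 = 0)
V = -9 (V = -9 + (0*(-6))*(-2) = -9 + 0*(-2) = -9 + 0 = -9)
V**2 = (-9)**2 = 81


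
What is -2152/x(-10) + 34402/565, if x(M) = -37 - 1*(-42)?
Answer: -208774/565 ≈ -369.51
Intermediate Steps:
x(M) = 5 (x(M) = -37 + 42 = 5)
-2152/x(-10) + 34402/565 = -2152/5 + 34402/565 = -208774/565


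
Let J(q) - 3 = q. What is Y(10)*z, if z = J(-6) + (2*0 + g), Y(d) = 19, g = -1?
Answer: -76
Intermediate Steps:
J(q) = 3 + q
z = -4 (z = (3 - 6) + (2*0 - 1) = -3 + (0 - 1) = -3 - 1 = -4)
Y(10)*z = 19*(-4) = -76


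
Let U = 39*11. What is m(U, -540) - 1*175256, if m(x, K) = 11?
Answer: -175245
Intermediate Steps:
U = 429
m(U, -540) - 1*175256 = 11 - 1*175256 = 11 - 175256 = -175245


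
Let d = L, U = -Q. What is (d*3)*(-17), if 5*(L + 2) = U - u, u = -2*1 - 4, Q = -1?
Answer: 153/5 ≈ 30.600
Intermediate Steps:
u = -6 (u = -2 - 4 = -6)
U = 1 (U = -1*(-1) = 1)
L = -3/5 (L = -2 + (1 - 1*(-6))/5 = -2 + (1 + 6)/5 = -2 + (1/5)*7 = -2 + 7/5 = -3/5 ≈ -0.60000)
d = -3/5 ≈ -0.60000
(d*3)*(-17) = -3/5*3*(-17) = -9/5*(-17) = 153/5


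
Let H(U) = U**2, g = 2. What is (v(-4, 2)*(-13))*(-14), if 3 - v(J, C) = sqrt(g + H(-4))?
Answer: 546 - 546*sqrt(2) ≈ -226.16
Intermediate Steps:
v(J, C) = 3 - 3*sqrt(2) (v(J, C) = 3 - sqrt(2 + (-4)**2) = 3 - sqrt(2 + 16) = 3 - sqrt(18) = 3 - 3*sqrt(2))
(v(-4, 2)*(-13))*(-14) = ((3 - 3*sqrt(2))*(-13))*(-14) = (-39 + 39*sqrt(2))*(-14) = 546 - 546*sqrt(2)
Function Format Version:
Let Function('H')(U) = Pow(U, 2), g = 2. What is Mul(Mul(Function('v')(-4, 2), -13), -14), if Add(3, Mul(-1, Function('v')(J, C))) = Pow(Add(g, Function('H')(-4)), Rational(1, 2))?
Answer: Add(546, Mul(-546, Pow(2, Rational(1, 2)))) ≈ -226.16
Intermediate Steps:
Function('v')(J, C) = Add(3, Mul(-3, Pow(2, Rational(1, 2)))) (Function('v')(J, C) = Add(3, Mul(-1, Pow(Add(2, Pow(-4, 2)), Rational(1, 2)))) = Add(3, Mul(-1, Pow(Add(2, 16), Rational(1, 2)))) = Add(3, Mul(-1, Pow(18, Rational(1, 2)))) = Add(3, Mul(-1, Mul(3, Pow(2, Rational(1, 2))))) = Add(3, Mul(-3, Pow(2, Rational(1, 2)))))
Mul(Mul(Function('v')(-4, 2), -13), -14) = Mul(Mul(Add(3, Mul(-3, Pow(2, Rational(1, 2)))), -13), -14) = Mul(Add(-39, Mul(39, Pow(2, Rational(1, 2)))), -14) = Add(546, Mul(-546, Pow(2, Rational(1, 2))))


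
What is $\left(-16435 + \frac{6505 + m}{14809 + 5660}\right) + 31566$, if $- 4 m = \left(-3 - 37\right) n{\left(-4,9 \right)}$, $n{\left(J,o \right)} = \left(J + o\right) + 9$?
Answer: $\frac{103241028}{6823} \approx 15131.0$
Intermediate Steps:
$n{\left(J,o \right)} = 9 + J + o$
$m = 140$ ($m = - \frac{\left(-3 - 37\right) \left(9 - 4 + 9\right)}{4} = - \frac{\left(-40\right) 14}{4} = \left(- \frac{1}{4}\right) \left(-560\right) = 140$)
$\left(-16435 + \frac{6505 + m}{14809 + 5660}\right) + 31566 = \left(-16435 + \frac{6505 + 140}{14809 + 5660}\right) + 31566 = \left(-16435 + \frac{6645}{20469}\right) + 31566 = \left(-16435 + 6645 \cdot \frac{1}{20469}\right) + 31566 = \left(-16435 + \frac{2215}{6823}\right) + 31566 = - \frac{112133790}{6823} + 31566 = \frac{103241028}{6823}$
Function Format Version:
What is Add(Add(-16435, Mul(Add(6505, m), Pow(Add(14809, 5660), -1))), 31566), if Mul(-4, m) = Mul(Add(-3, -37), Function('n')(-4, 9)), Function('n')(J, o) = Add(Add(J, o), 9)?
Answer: Rational(103241028, 6823) ≈ 15131.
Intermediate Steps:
Function('n')(J, o) = Add(9, J, o)
m = 140 (m = Mul(Rational(-1, 4), Mul(Add(-3, -37), Add(9, -4, 9))) = Mul(Rational(-1, 4), Mul(-40, 14)) = Mul(Rational(-1, 4), -560) = 140)
Add(Add(-16435, Mul(Add(6505, m), Pow(Add(14809, 5660), -1))), 31566) = Add(Add(-16435, Mul(Add(6505, 140), Pow(Add(14809, 5660), -1))), 31566) = Add(Add(-16435, Mul(6645, Pow(20469, -1))), 31566) = Add(Add(-16435, Mul(6645, Rational(1, 20469))), 31566) = Add(Add(-16435, Rational(2215, 6823)), 31566) = Add(Rational(-112133790, 6823), 31566) = Rational(103241028, 6823)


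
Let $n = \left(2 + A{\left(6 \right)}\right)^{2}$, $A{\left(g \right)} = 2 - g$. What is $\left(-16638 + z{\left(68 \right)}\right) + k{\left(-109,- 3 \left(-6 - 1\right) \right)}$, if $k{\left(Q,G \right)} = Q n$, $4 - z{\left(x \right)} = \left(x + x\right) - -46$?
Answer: $-17252$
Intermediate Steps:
$z{\left(x \right)} = -42 - 2 x$ ($z{\left(x \right)} = 4 - \left(\left(x + x\right) - -46\right) = 4 - \left(2 x + 46\right) = 4 - \left(46 + 2 x\right) = -42 - 2 x$)
$n = 4$ ($n = \left(2 + \left(2 - 6\right)\right)^{2} = \left(2 - 4\right)^{2} = \left(-2\right)^{2} = 4$)
$k{\left(Q,G \right)} = 4 Q$ ($k{\left(Q,G \right)} = Q 4 = 4 Q$)
$\left(-16638 + z{\left(68 \right)}\right) + k{\left(-109,- 3 \left(-6 - 1\right) \right)} = \left(-16638 - 178\right) + 4 \left(-109\right) = \left(-16638 - 178\right) - 436 = -16816 - 436 = -17252$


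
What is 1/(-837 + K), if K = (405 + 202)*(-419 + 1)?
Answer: -1/254563 ≈ -3.9283e-6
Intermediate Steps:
K = -253726 (K = 607*(-418) = -253726)
1/(-837 + K) = 1/(-837 - 253726) = 1/(-254563) = -1/254563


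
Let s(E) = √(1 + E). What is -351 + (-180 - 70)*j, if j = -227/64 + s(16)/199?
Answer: 17143/32 - 250*√17/199 ≈ 530.54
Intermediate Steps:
j = -227/64 + √17/199 (j = -227/64 + √(1 + 16)/199 = -227*1/64 + √17*(1/199) = -227/64 + √17/199 ≈ -3.5262)
-351 + (-180 - 70)*j = -351 + (-180 - 70)*(-227/64 + √17/199) = -351 - 250*(-227/64 + √17/199) = -351 + (28375/32 - 250*√17/199) = 17143/32 - 250*√17/199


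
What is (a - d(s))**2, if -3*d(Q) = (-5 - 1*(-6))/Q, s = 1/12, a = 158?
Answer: 26244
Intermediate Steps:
s = 1/12 (s = 1*(1/12) = 1/12 ≈ 0.083333)
d(Q) = -1/(3*Q) (d(Q) = -(-5 - 1*(-6))/(3*Q) = -(-5 + 6)/(3*Q) = -1/(3*Q))
(a - d(s))**2 = (158 - (-1)/(3*1/12))**2 = (158 - (-1)*12/3)**2 = (158 - 1*(-4))**2 = (158 + 4)**2 = 162**2 = 26244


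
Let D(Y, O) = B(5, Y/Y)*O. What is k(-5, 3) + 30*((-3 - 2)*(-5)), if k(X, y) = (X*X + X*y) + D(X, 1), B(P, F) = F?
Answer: 761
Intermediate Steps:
D(Y, O) = O (D(Y, O) = (Y/Y)*O = 1*O = O)
k(X, y) = 1 + X² + X*y (k(X, y) = (X*X + X*y) + 1 = (X² + X*y) + 1 = 1 + X² + X*y)
k(-5, 3) + 30*((-3 - 2)*(-5)) = (1 + (-5)² - 5*3) + 30*((-3 - 2)*(-5)) = (1 + 25 - 15) + 30*(-5*(-5)) = 11 + 30*25 = 11 + 750 = 761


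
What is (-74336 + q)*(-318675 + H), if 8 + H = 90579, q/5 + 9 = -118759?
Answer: 152413618304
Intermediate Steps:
q = -593840 (q = -45 + 5*(-118759) = -45 - 593795 = -593840)
H = 90571 (H = -8 + 90579 = 90571)
(-74336 + q)*(-318675 + H) = (-74336 - 593840)*(-318675 + 90571) = -668176*(-228104) = 152413618304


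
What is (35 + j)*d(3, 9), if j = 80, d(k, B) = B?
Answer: 1035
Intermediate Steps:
(35 + j)*d(3, 9) = (35 + 80)*9 = 115*9 = 1035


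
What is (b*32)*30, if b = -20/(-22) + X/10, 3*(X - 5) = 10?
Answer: 18400/11 ≈ 1672.7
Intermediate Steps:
X = 25/3 (X = 5 + (1/3)*10 = 5 + 10/3 = 25/3 ≈ 8.3333)
b = 115/66 (b = -20/(-22) + (25/3)/10 = -20*(-1/22) + (25/3)*(1/10) = 10/11 + 5/6 = 115/66 ≈ 1.7424)
(b*32)*30 = ((115/66)*32)*30 = (1840/33)*30 = 18400/11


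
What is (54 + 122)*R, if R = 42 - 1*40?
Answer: 352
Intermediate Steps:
R = 2 (R = 42 - 40 = 2)
(54 + 122)*R = (54 + 122)*2 = 176*2 = 352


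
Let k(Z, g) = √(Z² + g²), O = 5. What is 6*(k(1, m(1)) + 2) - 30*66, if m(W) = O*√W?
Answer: -1968 + 6*√26 ≈ -1937.4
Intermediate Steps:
m(W) = 5*√W
6*(k(1, m(1)) + 2) - 30*66 = 6*(√(1² + (5*√1)²) + 2) - 30*66 = 6*(√(1 + (5*1)²) + 2) - 1980 = 6*(√(1 + 5²) + 2) - 1980 = 6*(√(1 + 25) + 2) - 1980 = 6*(√26 + 2) - 1980 = 6*(2 + √26) - 1980 = (12 + 6*√26) - 1980 = -1968 + 6*√26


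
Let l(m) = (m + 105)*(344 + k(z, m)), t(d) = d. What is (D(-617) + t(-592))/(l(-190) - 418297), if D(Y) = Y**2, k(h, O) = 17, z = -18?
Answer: -380097/448982 ≈ -0.84657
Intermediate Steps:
l(m) = 37905 + 361*m (l(m) = (m + 105)*(344 + 17) = (105 + m)*361 = 37905 + 361*m)
(D(-617) + t(-592))/(l(-190) - 418297) = ((-617)**2 - 592)/((37905 + 361*(-190)) - 418297) = (380689 - 592)/((37905 - 68590) - 418297) = 380097/(-30685 - 418297) = 380097/(-448982) = 380097*(-1/448982) = -380097/448982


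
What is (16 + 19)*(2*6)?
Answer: 420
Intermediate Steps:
(16 + 19)*(2*6) = 35*12 = 420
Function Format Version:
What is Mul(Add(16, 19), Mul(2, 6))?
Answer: 420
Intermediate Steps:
Mul(Add(16, 19), Mul(2, 6)) = Mul(35, 12) = 420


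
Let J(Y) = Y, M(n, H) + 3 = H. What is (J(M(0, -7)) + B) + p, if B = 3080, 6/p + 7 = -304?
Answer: 954764/311 ≈ 3070.0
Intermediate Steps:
p = -6/311 (p = 6/(-7 - 304) = 6/(-311) = 6*(-1/311) = -6/311 ≈ -0.019293)
M(n, H) = -3 + H
(J(M(0, -7)) + B) + p = ((-3 - 7) + 3080) - 6/311 = (-10 + 3080) - 6/311 = 3070 - 6/311 = 954764/311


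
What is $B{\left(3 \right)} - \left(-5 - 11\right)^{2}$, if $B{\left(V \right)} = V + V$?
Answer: $-250$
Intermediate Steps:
$B{\left(V \right)} = 2 V$
$B{\left(3 \right)} - \left(-5 - 11\right)^{2} = 2 \cdot 3 - \left(-5 - 11\right)^{2} = 6 - \left(-16\right)^{2} = 6 - 256 = -250$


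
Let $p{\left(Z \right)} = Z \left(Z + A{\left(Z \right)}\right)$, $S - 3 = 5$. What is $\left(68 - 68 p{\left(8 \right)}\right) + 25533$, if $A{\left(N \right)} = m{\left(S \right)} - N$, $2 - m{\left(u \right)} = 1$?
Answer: $25057$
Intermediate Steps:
$S = 8$ ($S = 3 + 5 = 8$)
$m{\left(u \right)} = 1$ ($m{\left(u \right)} = 2 - 1 = 1$)
$A{\left(N \right)} = 1 - N$
$p{\left(Z \right)} = Z$ ($p{\left(Z \right)} = Z \left(Z - \left(-1 + Z\right)\right) = Z 1 = Z$)
$\left(68 - 68 p{\left(8 \right)}\right) + 25533 = \left(68 - 544\right) + 25533 = -476 + 25533 = 25057$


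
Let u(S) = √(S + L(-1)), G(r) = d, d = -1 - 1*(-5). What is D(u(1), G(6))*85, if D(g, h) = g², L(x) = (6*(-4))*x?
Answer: 2125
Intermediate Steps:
L(x) = -24*x
d = 4 (d = -1 + 5 = 4)
G(r) = 4
u(S) = √(24 + S) (u(S) = √(S - 24*(-1)) = √(S + 24) = √(24 + S))
D(u(1), G(6))*85 = (√(24 + 1))²*85 = (√25)²*85 = 5²*85 = 25*85 = 2125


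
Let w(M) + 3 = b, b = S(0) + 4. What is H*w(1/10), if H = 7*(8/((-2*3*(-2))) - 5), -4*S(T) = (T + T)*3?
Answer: -91/3 ≈ -30.333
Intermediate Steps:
S(T) = -3*T/2 (S(T) = -(T + T)*3/4 = -2*T*3/4 = -3*T/2)
b = 4 (b = -3/2*0 + 4 = 0 + 4 = 4)
H = -91/3 (H = 7*(8/((-6*(-2))) - 5) = 7*(8/12 - 5) = 7*(8*(1/12) - 5) = 7*(⅔ - 5) = 7*(-13/3) = -91/3 ≈ -30.333)
w(M) = 1 (w(M) = -3 + 4 = 1)
H*w(1/10) = -91/3*1 = -91/3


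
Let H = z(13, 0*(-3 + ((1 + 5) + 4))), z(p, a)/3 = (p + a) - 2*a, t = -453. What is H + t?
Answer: -414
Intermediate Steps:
z(p, a) = -3*a + 3*p (z(p, a) = 3*((p + a) - 2*a) = 3*((a + p) - 2*a) = 3*(p - a) = -3*a + 3*p)
H = 39 (H = -0*(-3 + ((1 + 5) + 4)) + 3*13 = -0*(-3 + (6 + 4)) + 39 = -0*(-3 + 10) + 39 = -0*7 + 39 = -3*0 + 39 = 0 + 39 = 39)
H + t = 39 - 453 = -414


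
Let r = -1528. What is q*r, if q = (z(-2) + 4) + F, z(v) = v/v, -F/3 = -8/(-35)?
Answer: -230728/35 ≈ -6592.2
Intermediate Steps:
F = -24/35 (F = -(-24)/(-35) = -(-24)*(-1)/35 = -3*8/35 = -24/35 ≈ -0.68571)
z(v) = 1
q = 151/35 (q = (1 + 4) - 24/35 = 5 - 24/35 = 151/35 ≈ 4.3143)
q*r = (151/35)*(-1528) = -230728/35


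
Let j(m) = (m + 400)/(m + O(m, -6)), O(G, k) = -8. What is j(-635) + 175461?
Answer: 112821658/643 ≈ 1.7546e+5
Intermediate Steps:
j(m) = (400 + m)/(-8 + m) (j(m) = (m + 400)/(m - 8) = (400 + m)/(-8 + m))
j(-635) + 175461 = (400 - 635)/(-8 - 635) + 175461 = -235/(-643) + 175461 = -1/643*(-235) + 175461 = 235/643 + 175461 = 112821658/643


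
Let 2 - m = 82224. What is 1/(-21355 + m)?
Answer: -1/103577 ≈ -9.6547e-6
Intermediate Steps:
m = -82222 (m = 2 - 1*82224 = 2 - 82224 = -82222)
1/(-21355 + m) = 1/(-21355 - 82222) = 1/(-103577) = -1/103577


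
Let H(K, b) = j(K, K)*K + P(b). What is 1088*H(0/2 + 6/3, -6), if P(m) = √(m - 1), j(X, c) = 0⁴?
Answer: 1088*I*√7 ≈ 2878.6*I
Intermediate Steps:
j(X, c) = 0
P(m) = √(-1 + m)
H(K, b) = √(-1 + b) (H(K, b) = 0*K + √(-1 + b) = 0 + √(-1 + b) = √(-1 + b))
1088*H(0/2 + 6/3, -6) = 1088*√(-1 - 6) = 1088*√(-7) = 1088*(I*√7) = 1088*I*√7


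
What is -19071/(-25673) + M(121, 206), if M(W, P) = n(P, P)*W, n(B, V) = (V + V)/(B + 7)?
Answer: 1283912519/5468349 ≈ 234.79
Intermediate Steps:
n(B, V) = 2*V/(7 + B) (n(B, V) = (2*V)/(7 + B) = 2*V/(7 + B))
M(W, P) = 2*P*W/(7 + P) (M(W, P) = (2*P/(7 + P))*W = 2*P*W/(7 + P))
-19071/(-25673) + M(121, 206) = -19071/(-25673) + 2*206*121/(7 + 206) = -19071*(-1/25673) + 2*206*121/213 = 19071/25673 + 2*206*121*(1/213) = 19071/25673 + 49852/213 = 1283912519/5468349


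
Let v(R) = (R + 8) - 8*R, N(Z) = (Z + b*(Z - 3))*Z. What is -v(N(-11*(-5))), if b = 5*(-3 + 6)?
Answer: 321467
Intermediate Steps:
b = 15 (b = 5*3 = 15)
N(Z) = Z*(-45 + 16*Z) (N(Z) = (Z + 15*(Z - 3))*Z = (Z + 15*(-3 + Z))*Z = (Z + (-45 + 15*Z))*Z = (-45 + 16*Z)*Z = Z*(-45 + 16*Z))
v(R) = 8 - 7*R (v(R) = (8 + R) - 8*R = 8 - 7*R)
-v(N(-11*(-5))) = -(8 - 7*(-11*(-5))*(-45 + 16*(-11*(-5)))) = -(8 - 385*(-45 + 16*55)) = -(8 - 385*(-45 + 880)) = -(8 - 385*835) = -(8 - 7*45925) = -(8 - 321475) = -1*(-321467) = 321467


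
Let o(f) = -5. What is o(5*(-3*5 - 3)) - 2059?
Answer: -2064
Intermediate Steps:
o(5*(-3*5 - 3)) - 2059 = -5 - 2059 = -2064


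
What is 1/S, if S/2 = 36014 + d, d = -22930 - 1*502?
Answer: 1/25164 ≈ 3.9739e-5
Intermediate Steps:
d = -23432 (d = -22930 - 502 = -23432)
S = 25164 (S = 2*(36014 - 23432) = 2*12582 = 25164)
1/S = 1/25164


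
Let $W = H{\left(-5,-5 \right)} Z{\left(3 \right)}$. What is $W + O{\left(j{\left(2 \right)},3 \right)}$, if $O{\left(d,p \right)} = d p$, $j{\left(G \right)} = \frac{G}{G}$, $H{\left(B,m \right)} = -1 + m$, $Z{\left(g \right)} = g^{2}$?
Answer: $-51$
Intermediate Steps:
$j{\left(G \right)} = 1$
$W = -54$ ($W = \left(-1 - 5\right) 3^{2} = \left(-6\right) 9 = -54$)
$W + O{\left(j{\left(2 \right)},3 \right)} = -54 + 1 \cdot 3 = -54 + 3 = -51$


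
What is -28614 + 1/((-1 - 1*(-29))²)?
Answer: -22433375/784 ≈ -28614.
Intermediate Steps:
-28614 + 1/((-1 - 1*(-29))²) = -28614 + 1/((-1 + 29)²) = -28614 + 1/(28²) = -28614 + 1/784 = -22433375/784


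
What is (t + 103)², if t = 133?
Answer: 55696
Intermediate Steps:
(t + 103)² = (133 + 103)² = 236² = 55696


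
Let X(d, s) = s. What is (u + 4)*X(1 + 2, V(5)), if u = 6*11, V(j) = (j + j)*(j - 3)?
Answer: 1400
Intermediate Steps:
V(j) = 2*j*(-3 + j) (V(j) = (2*j)*(-3 + j) = 2*j*(-3 + j))
u = 66
(u + 4)*X(1 + 2, V(5)) = (66 + 4)*(2*5*(-3 + 5)) = 70*(2*5*2) = 70*20 = 1400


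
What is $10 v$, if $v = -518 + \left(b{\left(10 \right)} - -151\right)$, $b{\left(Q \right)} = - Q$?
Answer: $-3770$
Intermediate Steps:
$v = -377$ ($v = -518 - -141 = -518 + \left(-10 + 151\right) = -518 + 141 = -377$)
$10 v = 10 \left(-377\right) = -3770$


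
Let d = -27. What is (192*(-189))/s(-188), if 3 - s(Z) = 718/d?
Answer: -979776/799 ≈ -1226.3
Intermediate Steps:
s(Z) = 799/27 (s(Z) = 3 - 718/(-27) = 3 - 718*(-1)/27 = 3 - 1*(-718/27) = 3 + 718/27 = 799/27)
(192*(-189))/s(-188) = (192*(-189))/(799/27) = -36288*27/799 = -979776/799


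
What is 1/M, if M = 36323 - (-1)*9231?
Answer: 1/45554 ≈ 2.1952e-5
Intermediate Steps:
M = 45554 (M = 36323 - 1*(-9231) = 36323 + 9231 = 45554)
1/M = 1/45554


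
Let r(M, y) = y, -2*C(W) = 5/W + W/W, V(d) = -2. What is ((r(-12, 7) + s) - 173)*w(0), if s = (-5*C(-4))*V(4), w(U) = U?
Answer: 0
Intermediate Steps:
C(W) = -1/2 - 5/(2*W) (C(W) = -(5/W + W/W)/2 = -(5/W + 1)/2 = -(1 + 5/W)/2 = -1/2 - 5/(2*W))
s = 5/4 (s = -5*(-5 - 1*(-4))/(2*(-4))*(-2) = -5*(-1)*(-5 + 4)/(2*4)*(-2) = -5*(-1)*(-1)/(2*4)*(-2) = -5*1/8*(-2) = -5/8*(-2) = 5/4 ≈ 1.2500)
((r(-12, 7) + s) - 173)*w(0) = ((7 + 5/4) - 173)*0 = (33/4 - 173)*0 = -659/4*0 = 0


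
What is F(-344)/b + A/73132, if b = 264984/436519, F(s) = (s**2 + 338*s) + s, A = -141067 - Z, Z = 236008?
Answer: 6851064258995/2422351236 ≈ 2828.3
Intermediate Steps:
A = -377075 (A = -141067 - 1*236008 = -141067 - 236008 = -377075)
F(s) = s**2 + 339*s
b = 264984/436519 (b = 264984*(1/436519) = 264984/436519 ≈ 0.60704)
F(-344)/b + A/73132 = (-344*(339 - 344))/(264984/436519) - 377075/73132 = -344*(-5)*(436519/264984) - 377075*1/73132 = 1720*(436519/264984) - 377075/73132 = 93851585/33123 - 377075/73132 = 6851064258995/2422351236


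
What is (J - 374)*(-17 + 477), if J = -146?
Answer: -239200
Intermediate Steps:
(J - 374)*(-17 + 477) = (-146 - 374)*(-17 + 477) = -520*460 = -239200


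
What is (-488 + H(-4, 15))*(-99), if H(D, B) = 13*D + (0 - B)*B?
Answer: 75735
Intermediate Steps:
H(D, B) = -B**2 + 13*D (H(D, B) = 13*D + (-B)*B = 13*D - B**2 = -B**2 + 13*D)
(-488 + H(-4, 15))*(-99) = (-488 + (-1*15**2 + 13*(-4)))*(-99) = (-488 + (-1*225 - 52))*(-99) = (-488 + (-225 - 52))*(-99) = (-488 - 277)*(-99) = -765*(-99) = 75735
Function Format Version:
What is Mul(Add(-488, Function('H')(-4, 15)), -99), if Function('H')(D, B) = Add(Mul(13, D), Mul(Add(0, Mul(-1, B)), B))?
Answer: 75735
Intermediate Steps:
Function('H')(D, B) = Add(Mul(-1, Pow(B, 2)), Mul(13, D)) (Function('H')(D, B) = Add(Mul(13, D), Mul(Mul(-1, B), B)) = Add(Mul(13, D), Mul(-1, Pow(B, 2))) = Add(Mul(-1, Pow(B, 2)), Mul(13, D)))
Mul(Add(-488, Function('H')(-4, 15)), -99) = Mul(Add(-488, Add(Mul(-1, Pow(15, 2)), Mul(13, -4))), -99) = Mul(Add(-488, Add(Mul(-1, 225), -52)), -99) = Mul(Add(-488, Add(-225, -52)), -99) = Mul(Add(-488, -277), -99) = Mul(-765, -99) = 75735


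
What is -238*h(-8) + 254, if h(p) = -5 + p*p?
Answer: -13788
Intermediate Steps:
h(p) = -5 + p**2
-238*h(-8) + 254 = -238*(-5 + (-8)**2) + 254 = -238*(-5 + 64) + 254 = -238*59 + 254 = -14042 + 254 = -13788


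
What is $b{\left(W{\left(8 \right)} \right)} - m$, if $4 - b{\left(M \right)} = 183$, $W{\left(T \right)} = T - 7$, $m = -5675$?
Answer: $5496$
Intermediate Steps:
$W{\left(T \right)} = -7 + T$ ($W{\left(T \right)} = T - 7 = -7 + T$)
$b{\left(M \right)} = -179$ ($b{\left(M \right)} = 4 - 183 = -179$)
$b{\left(W{\left(8 \right)} \right)} - m = -179 - -5675 = -179 + 5675 = 5496$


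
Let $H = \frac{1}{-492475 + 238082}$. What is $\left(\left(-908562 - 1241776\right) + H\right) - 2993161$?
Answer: $- \frac{1308470141108}{254393} \approx -5.1435 \cdot 10^{6}$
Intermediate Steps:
$H = - \frac{1}{254393}$ ($H = \frac{1}{-254393} = - \frac{1}{254393} \approx -3.9309 \cdot 10^{-6}$)
$\left(\left(-908562 - 1241776\right) + H\right) - 2993161 = \left(\left(-908562 - 1241776\right) - \frac{1}{254393}\right) - 2993161 = \left(-2150338 - \frac{1}{254393}\right) - 2993161 = - \frac{547030934835}{254393} - 2993161 = - \frac{1308470141108}{254393}$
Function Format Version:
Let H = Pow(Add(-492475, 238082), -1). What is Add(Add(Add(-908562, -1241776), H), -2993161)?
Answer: Rational(-1308470141108, 254393) ≈ -5.1435e+6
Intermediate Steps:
H = Rational(-1, 254393) (H = Pow(-254393, -1) = Rational(-1, 254393) ≈ -3.9309e-6)
Add(Add(Add(-908562, -1241776), H), -2993161) = Add(Add(Add(-908562, -1241776), Rational(-1, 254393)), -2993161) = Add(Add(-2150338, Rational(-1, 254393)), -2993161) = Add(Rational(-547030934835, 254393), -2993161) = Rational(-1308470141108, 254393)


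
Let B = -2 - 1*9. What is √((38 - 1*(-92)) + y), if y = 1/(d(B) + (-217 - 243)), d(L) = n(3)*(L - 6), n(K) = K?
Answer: 33*√31171/511 ≈ 11.402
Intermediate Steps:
B = -11 (B = -2 - 9 = -11)
d(L) = -18 + 3*L (d(L) = 3*(L - 6) = 3*(-6 + L) = -18 + 3*L)
y = -1/511 (y = 1/((-18 + 3*(-11)) + (-217 - 243)) = 1/((-18 - 33) - 460) = 1/(-51 - 460) = 1/(-511) = -1/511 ≈ -0.0019569)
√((38 - 1*(-92)) + y) = √((38 - 1*(-92)) - 1/511) = √((38 + 92) - 1/511) = √(130 - 1/511) = √(66429/511) = 33*√31171/511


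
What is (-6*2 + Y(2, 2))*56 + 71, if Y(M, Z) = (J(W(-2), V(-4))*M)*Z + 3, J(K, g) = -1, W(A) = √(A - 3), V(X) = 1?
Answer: -657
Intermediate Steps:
W(A) = √(-3 + A)
Y(M, Z) = 3 - M*Z (Y(M, Z) = (-M)*Z + 3 = -M*Z + 3 = 3 - M*Z)
(-6*2 + Y(2, 2))*56 + 71 = (-6*2 + (3 - 1*2*2))*56 + 71 = (-12 + (3 - 4))*56 + 71 = (-12 - 1)*56 + 71 = -13*56 + 71 = -728 + 71 = -657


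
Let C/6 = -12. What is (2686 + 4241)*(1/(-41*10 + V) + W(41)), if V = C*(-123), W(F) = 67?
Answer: 3919871541/8446 ≈ 4.6411e+5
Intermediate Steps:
C = -72 (C = 6*(-12) = -72)
V = 8856 (V = -72*(-123) = 8856)
(2686 + 4241)*(1/(-41*10 + V) + W(41)) = (2686 + 4241)*(1/(-41*10 + 8856) + 67) = 6927*(1/(-410 + 8856) + 67) = 6927*(1/8446 + 67) = 6927*(565883/8446) = 3919871541/8446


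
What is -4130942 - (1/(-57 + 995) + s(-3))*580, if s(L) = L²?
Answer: -1939860268/469 ≈ -4.1362e+6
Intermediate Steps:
-4130942 - (1/(-57 + 995) + s(-3))*580 = -4130942 - (1/(-57 + 995) + (-3)²)*580 = -4130942 - (1/938 + 9)*580 = -4130942 - 8443*580/938 = -4130942 - 1*2448470/469 = -4130942 - 2448470/469 = -1939860268/469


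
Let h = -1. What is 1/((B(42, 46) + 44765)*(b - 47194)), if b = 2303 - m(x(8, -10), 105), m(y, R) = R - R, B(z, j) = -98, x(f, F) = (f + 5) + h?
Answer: -1/2005146297 ≈ -4.9872e-10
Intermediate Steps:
x(f, F) = 4 + f (x(f, F) = (f + 5) - 1 = (5 + f) - 1 = 4 + f)
m(y, R) = 0
b = 2303 (b = 2303 - 1*0 = 2303 + 0 = 2303)
1/((B(42, 46) + 44765)*(b - 47194)) = 1/((-98 + 44765)*(2303 - 47194)) = 1/(44667*(-44891)) = 1/(-2005146297) = -1/2005146297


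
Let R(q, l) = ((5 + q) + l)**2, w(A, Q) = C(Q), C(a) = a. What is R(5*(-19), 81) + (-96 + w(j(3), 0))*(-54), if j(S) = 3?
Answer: 5265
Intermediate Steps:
w(A, Q) = Q
R(q, l) = (5 + l + q)**2
R(5*(-19), 81) + (-96 + w(j(3), 0))*(-54) = (5 + 81 + 5*(-19))**2 + (-96 + 0)*(-54) = (5 + 81 - 95)**2 - 96*(-54) = (-9)**2 + 5184 = 81 + 5184 = 5265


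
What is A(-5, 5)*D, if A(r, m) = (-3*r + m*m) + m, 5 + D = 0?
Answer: -225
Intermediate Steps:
D = -5 (D = -5 + 0 = -5)
A(r, m) = m + m² - 3*r (A(r, m) = (-3*r + m²) + m = (m² - 3*r) + m = m + m² - 3*r)
A(-5, 5)*D = (5 + 5² - 3*(-5))*(-5) = (5 + 25 + 15)*(-5) = 45*(-5) = -225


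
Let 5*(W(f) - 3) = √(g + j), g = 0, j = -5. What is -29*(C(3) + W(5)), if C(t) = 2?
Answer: -145 - 29*I*√5/5 ≈ -145.0 - 12.969*I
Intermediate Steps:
W(f) = 3 + I*√5/5 (W(f) = 3 + √(0 - 5)/5 = 3 + √(-5)/5 = 3 + (I*√5)/5 = 3 + I*√5/5)
-29*(C(3) + W(5)) = -29*(2 + (3 + I*√5/5)) = -29*(5 + I*√5/5) = -145 - 29*I*√5/5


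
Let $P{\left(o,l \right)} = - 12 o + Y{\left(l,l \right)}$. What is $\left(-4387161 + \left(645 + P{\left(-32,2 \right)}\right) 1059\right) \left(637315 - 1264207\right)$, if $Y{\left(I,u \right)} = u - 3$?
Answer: $2067808904028$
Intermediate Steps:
$Y{\left(I,u \right)} = -3 + u$
$P{\left(o,l \right)} = -3 + l - 12 o$ ($P{\left(o,l \right)} = - 12 o + \left(-3 + l\right) = -3 + l - 12 o$)
$\left(-4387161 + \left(645 + P{\left(-32,2 \right)}\right) 1059\right) \left(637315 - 1264207\right) = \left(-4387161 + \left(645 - -383\right) 1059\right) \left(637315 - 1264207\right) = \left(-4387161 + \left(645 + \left(-3 + 2 + 384\right)\right) 1059\right) \left(-626892\right) = \left(-4387161 + \left(645 + 383\right) 1059\right) \left(-626892\right) = \left(-4387161 + 1028 \cdot 1059\right) \left(-626892\right) = \left(-4387161 + 1088652\right) \left(-626892\right) = \left(-3298509\right) \left(-626892\right) = 2067808904028$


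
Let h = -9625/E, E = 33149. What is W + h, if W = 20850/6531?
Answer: 209431925/72165373 ≈ 2.9021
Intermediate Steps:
W = 6950/2177 (W = 20850*(1/6531) = 6950/2177 ≈ 3.1925)
h = -9625/33149 ≈ -0.29036
W + h = 6950/2177 - 9625/33149 = 209431925/72165373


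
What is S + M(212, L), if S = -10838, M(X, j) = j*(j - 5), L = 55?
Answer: -8088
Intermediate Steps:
M(X, j) = j*(-5 + j)
S + M(212, L) = -10838 + 55*(-5 + 55) = -10838 + 55*50 = -10838 + 2750 = -8088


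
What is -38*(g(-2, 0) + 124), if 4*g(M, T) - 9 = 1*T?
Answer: -9595/2 ≈ -4797.5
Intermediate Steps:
g(M, T) = 9/4 + T/4 (g(M, T) = 9/4 + (1*T)/4 = 9/4 + T/4)
-38*(g(-2, 0) + 124) = -38*((9/4 + (¼)*0) + 124) = -38*((9/4 + 0) + 124) = -38*(9/4 + 124) = -38*505/4 = -9595/2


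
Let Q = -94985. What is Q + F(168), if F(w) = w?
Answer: -94817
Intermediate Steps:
Q + F(168) = -94985 + 168 = -94817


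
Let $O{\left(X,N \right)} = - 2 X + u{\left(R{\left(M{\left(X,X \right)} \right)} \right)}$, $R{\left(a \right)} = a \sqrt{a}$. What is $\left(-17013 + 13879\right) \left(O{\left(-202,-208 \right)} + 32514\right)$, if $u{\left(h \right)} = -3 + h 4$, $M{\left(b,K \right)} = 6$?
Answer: $-103155610 - 75216 \sqrt{6} \approx -1.0334 \cdot 10^{8}$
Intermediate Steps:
$R{\left(a \right)} = a^{\frac{3}{2}}$
$u{\left(h \right)} = -3 + 4 h$
$O{\left(X,N \right)} = -3 - 2 X + 24 \sqrt{6}$ ($O{\left(X,N \right)} = - 2 X - \left(3 - 4 \cdot 6^{\frac{3}{2}}\right) = - 2 X - \left(3 - 4 \cdot 6 \sqrt{6}\right) = - 2 X - \left(3 - 24 \sqrt{6}\right) = -3 - 2 X + 24 \sqrt{6}$)
$\left(-17013 + 13879\right) \left(O{\left(-202,-208 \right)} + 32514\right) = \left(-17013 + 13879\right) \left(\left(-3 - -404 + 24 \sqrt{6}\right) + 32514\right) = - 3134 \left(\left(-3 + 404 + 24 \sqrt{6}\right) + 32514\right) = - 3134 \left(\left(401 + 24 \sqrt{6}\right) + 32514\right) = - 3134 \left(32915 + 24 \sqrt{6}\right) = -103155610 - 75216 \sqrt{6}$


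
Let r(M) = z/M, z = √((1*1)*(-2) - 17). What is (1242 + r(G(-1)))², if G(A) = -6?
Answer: (7452 - I*√19)²/36 ≈ 1.5426e+6 - 1804.6*I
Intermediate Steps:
z = I*√19 (z = √(1*(-2) - 17) = √(-2 - 17) = √(-19) = I*√19 ≈ 4.3589*I)
r(M) = I*√19/M (r(M) = (I*√19)/M = I*√19/M)
(1242 + r(G(-1)))² = (1242 + I*√19/(-6))² = (1242 + I*√19*(-⅙))² = (1242 - I*√19/6)²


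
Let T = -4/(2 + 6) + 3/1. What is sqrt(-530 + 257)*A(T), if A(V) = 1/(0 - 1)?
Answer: -I*sqrt(273) ≈ -16.523*I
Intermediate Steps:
T = 5/2 (T = -4/8 + 3*1 = -4*1/8 + 3 = -1/2 + 3 = 5/2 ≈ 2.5000)
A(V) = -1 (A(V) = 1/(-1) = -1)
sqrt(-530 + 257)*A(T) = sqrt(-530 + 257)*(-1) = sqrt(-273)*(-1) = (I*sqrt(273))*(-1) = -I*sqrt(273)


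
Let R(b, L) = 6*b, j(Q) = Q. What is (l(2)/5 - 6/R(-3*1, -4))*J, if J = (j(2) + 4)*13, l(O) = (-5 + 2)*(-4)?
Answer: 1066/5 ≈ 213.20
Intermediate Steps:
l(O) = 12 (l(O) = -3*(-4) = 12)
J = 78 (J = (2 + 4)*13 = 6*13 = 78)
(l(2)/5 - 6/R(-3*1, -4))*J = (12/5 - 6/(6*(-3*1)))*78 = (12*(⅕) - 6/(6*(-3)))*78 = (12/5 - 6/(-18))*78 = (12/5 - 6*(-1/18))*78 = (12/5 + ⅓)*78 = (41/15)*78 = 1066/5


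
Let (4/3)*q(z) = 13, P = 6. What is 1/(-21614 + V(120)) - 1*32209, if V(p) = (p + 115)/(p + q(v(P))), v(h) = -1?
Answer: -361279528253/11216726 ≈ -32209.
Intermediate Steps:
q(z) = 39/4 (q(z) = (¾)*13 = 39/4)
V(p) = (115 + p)/(39/4 + p) (V(p) = (p + 115)/(p + 39/4) = (115 + p)/(39/4 + p))
1/(-21614 + V(120)) - 1*32209 = 1/(-21614 + 4*(115 + 120)/(39 + 4*120)) - 1*32209 = 1/(-21614 + 4*235/(39 + 480)) - 32209 = 1/(-21614 + 4*235/519) - 32209 = 1/(-21614 + 4*(1/519)*235) - 32209 = 1/(-21614 + 940/519) - 32209 = 1/(-11216726/519) - 32209 = -519/11216726 - 32209 = -361279528253/11216726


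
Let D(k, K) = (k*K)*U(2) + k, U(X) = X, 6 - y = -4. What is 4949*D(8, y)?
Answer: 831432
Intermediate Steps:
y = 10 (y = 6 - 1*(-4) = 6 + 4 = 10)
D(k, K) = k + 2*K*k (D(k, K) = (k*K)*2 + k = (K*k)*2 + k = 2*K*k + k = k + 2*K*k)
4949*D(8, y) = 4949*(8*(1 + 2*10)) = 4949*(8*(1 + 20)) = 4949*(8*21) = 4949*168 = 831432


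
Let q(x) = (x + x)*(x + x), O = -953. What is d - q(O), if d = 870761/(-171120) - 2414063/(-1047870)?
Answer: -21713660802556897/5977050480 ≈ -3.6328e+6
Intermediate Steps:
d = -16644995617/5977050480 (d = 870761*(-1/171120) - 2414063*(-1/1047870) = -870761/171120 + 2414063/1047870 = -16644995617/5977050480 ≈ -2.7848)
q(x) = 4*x² (q(x) = (2*x)*(2*x) = 4*x²)
d - q(O) = -16644995617/5977050480 - 4*(-953)² = -16644995617/5977050480 - 4*908209 = -16644995617/5977050480 - 1*3632836 = -16644995617/5977050480 - 3632836 = -21713660802556897/5977050480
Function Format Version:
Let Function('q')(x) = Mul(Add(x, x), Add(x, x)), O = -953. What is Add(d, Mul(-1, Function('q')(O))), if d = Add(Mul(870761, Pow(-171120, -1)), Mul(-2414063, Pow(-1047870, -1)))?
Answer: Rational(-21713660802556897, 5977050480) ≈ -3.6328e+6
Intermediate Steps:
d = Rational(-16644995617, 5977050480) (d = Add(Mul(870761, Rational(-1, 171120)), Mul(-2414063, Rational(-1, 1047870))) = Add(Rational(-870761, 171120), Rational(2414063, 1047870)) = Rational(-16644995617, 5977050480) ≈ -2.7848)
Function('q')(x) = Mul(4, Pow(x, 2)) (Function('q')(x) = Mul(Mul(2, x), Mul(2, x)) = Mul(4, Pow(x, 2)))
Add(d, Mul(-1, Function('q')(O))) = Add(Rational(-16644995617, 5977050480), Mul(-1, Mul(4, Pow(-953, 2)))) = Add(Rational(-16644995617, 5977050480), Mul(-1, Mul(4, 908209))) = Add(Rational(-16644995617, 5977050480), Mul(-1, 3632836)) = Add(Rational(-16644995617, 5977050480), -3632836) = Rational(-21713660802556897, 5977050480)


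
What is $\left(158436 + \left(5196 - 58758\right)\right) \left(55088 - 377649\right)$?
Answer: $-33828262314$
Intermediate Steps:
$\left(158436 + \left(5196 - 58758\right)\right) \left(55088 - 377649\right) = \left(158436 + \left(5196 - 58758\right)\right) \left(-322561\right) = \left(158436 - 53562\right) \left(-322561\right) = 104874 \left(-322561\right) = -33828262314$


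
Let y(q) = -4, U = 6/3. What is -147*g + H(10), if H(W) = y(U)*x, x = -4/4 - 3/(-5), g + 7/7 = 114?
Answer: -83047/5 ≈ -16609.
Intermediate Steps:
g = 113 (g = -1 + 114 = 113)
U = 2 (U = 6*(⅓) = 2)
x = -⅖ (x = -4*¼ - 3*(-⅕) = -1 + ⅗ = -⅖ ≈ -0.40000)
H(W) = 8/5 (H(W) = -4*(-⅖) = 8/5)
-147*g + H(10) = -147*113 + 8/5 = -16611 + 8/5 = -83047/5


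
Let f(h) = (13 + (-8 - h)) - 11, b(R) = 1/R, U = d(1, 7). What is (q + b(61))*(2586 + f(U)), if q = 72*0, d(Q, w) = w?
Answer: 2573/61 ≈ 42.180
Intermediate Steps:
U = 7
q = 0
f(h) = -6 - h (f(h) = (5 - h) - 11 = -6 - h)
(q + b(61))*(2586 + f(U)) = (0 + 1/61)*(2586 + (-6 - 1*7)) = (0 + 1/61)*(2586 + (-6 - 7)) = (2586 - 13)/61 = (1/61)*2573 = 2573/61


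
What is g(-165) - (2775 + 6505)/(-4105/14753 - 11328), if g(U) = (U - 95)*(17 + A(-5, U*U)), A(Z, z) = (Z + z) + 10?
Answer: -1183957845307740/167126089 ≈ -7.0842e+6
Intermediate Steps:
A(Z, z) = 10 + Z + z
g(U) = (-95 + U)*(22 + U**2) (g(U) = (U - 95)*(17 + (10 - 5 + U*U)) = (-95 + U)*(17 + (10 - 5 + U**2)) = (-95 + U)*(17 + (5 + U**2)) = (-95 + U)*(22 + U**2))
g(-165) - (2775 + 6505)/(-4105/14753 - 11328) = (-2090 + (-165)**3 - 95*(-165)**2 + 22*(-165)) - (2775 + 6505)/(-4105/14753 - 11328) = (-2090 - 4492125 - 95*27225 - 3630) - 9280/(-4105*1/14753 - 11328) = (-2090 - 4492125 - 2586375 - 3630) - 9280/(-4105/14753 - 11328) = -7084220 - 9280/(-167126089/14753) = -7084220 - 9280*(-14753)/167126089 = -7084220 - 1*(-136907840/167126089) = -7084220 + 136907840/167126089 = -1183957845307740/167126089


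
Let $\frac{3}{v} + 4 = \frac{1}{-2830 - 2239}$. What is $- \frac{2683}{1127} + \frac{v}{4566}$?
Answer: $- \frac{82807369465}{34781016438} \approx -2.3808$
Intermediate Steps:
$v = - \frac{5069}{6759}$ ($v = \frac{3}{-4 + \frac{1}{-2830 - 2239}} = \frac{3}{-4 + \frac{1}{-5069}} = \frac{3}{-4 - \frac{1}{5069}} = \frac{3}{- \frac{20277}{5069}} = 3 \left(- \frac{5069}{20277}\right) = - \frac{5069}{6759} \approx -0.74996$)
$- \frac{2683}{1127} + \frac{v}{4566} = - \frac{2683}{1127} - \frac{5069}{6759 \cdot 4566} = \left(-2683\right) \frac{1}{1127} - \frac{5069}{30861594} = - \frac{2683}{1127} - \frac{5069}{30861594} = - \frac{82807369465}{34781016438}$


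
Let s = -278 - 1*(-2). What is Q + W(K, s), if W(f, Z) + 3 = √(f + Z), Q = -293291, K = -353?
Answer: -293294 + I*√629 ≈ -2.9329e+5 + 25.08*I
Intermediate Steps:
s = -276 (s = -278 + 2 = -276)
W(f, Z) = -3 + √(Z + f) (W(f, Z) = -3 + √(f + Z) = -3 + √(Z + f))
Q + W(K, s) = -293291 + (-3 + √(-276 - 353)) = -293291 + (-3 + √(-629)) = -293291 + (-3 + I*√629) = -293294 + I*√629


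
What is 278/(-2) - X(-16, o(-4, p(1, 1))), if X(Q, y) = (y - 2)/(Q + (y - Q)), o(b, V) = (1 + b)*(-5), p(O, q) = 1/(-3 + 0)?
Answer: -2098/15 ≈ -139.87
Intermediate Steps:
p(O, q) = -1/3 (p(O, q) = 1/(-3) = -1/3)
o(b, V) = -5 - 5*b
X(Q, y) = (-2 + y)/y
278/(-2) - X(-16, o(-4, p(1, 1))) = 278/(-2) - (-2 + (-5 - 5*(-4)))/(-5 - 5*(-4)) = 278*(-1/2) - (-2 + (-5 + 20))/(-5 + 20) = -139 - (-2 + 15)/15 = -139 - 13/15 = -2098/15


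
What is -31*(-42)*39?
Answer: 50778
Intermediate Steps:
-31*(-42)*39 = 1302*39 = 50778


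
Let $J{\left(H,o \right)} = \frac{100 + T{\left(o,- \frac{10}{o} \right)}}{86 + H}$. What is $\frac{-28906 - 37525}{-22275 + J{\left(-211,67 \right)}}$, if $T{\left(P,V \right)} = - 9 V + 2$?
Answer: $\frac{556359625}{186560049} \approx 2.9822$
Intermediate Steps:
$T{\left(P,V \right)} = 2 - 9 V$
$J{\left(H,o \right)} = \frac{102 + \frac{90}{o}}{86 + H}$ ($J{\left(H,o \right)} = \frac{100 + \left(2 - 9 \left(- \frac{10}{o}\right)\right)}{86 + H} = \frac{100 + \left(2 + \frac{90}{o}\right)}{86 + H} = \frac{102 + \frac{90}{o}}{86 + H}$)
$\frac{-28906 - 37525}{-22275 + J{\left(-211,67 \right)}} = \frac{-28906 - 37525}{-22275 + \frac{6 \left(15 + 17 \cdot 67\right)}{67 \left(86 - 211\right)}} = - \frac{66431}{-22275 + 6 \cdot \frac{1}{67} \frac{1}{-125} \left(15 + 1139\right)} = - \frac{66431}{-22275 + 6 \cdot \frac{1}{67} \left(- \frac{1}{125}\right) 1154} = - \frac{66431}{-22275 - \frac{6924}{8375}} = - \frac{66431}{- \frac{186560049}{8375}} = \left(-66431\right) \left(- \frac{8375}{186560049}\right) = \frac{556359625}{186560049}$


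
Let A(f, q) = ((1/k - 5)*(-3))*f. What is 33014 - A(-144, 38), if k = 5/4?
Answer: 174142/5 ≈ 34828.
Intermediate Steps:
k = 5/4 (k = 5*(¼) = 5/4 ≈ 1.2500)
A(f, q) = 63*f/5 (A(f, q) = ((1/(5/4) - 5)*(-3))*f = ((⅘ - 5)*(-3))*f = (-21/5*(-3))*f = 63*f/5)
33014 - A(-144, 38) = 33014 - 63*(-144)/5 = 33014 - 1*(-9072/5) = 33014 + 9072/5 = 174142/5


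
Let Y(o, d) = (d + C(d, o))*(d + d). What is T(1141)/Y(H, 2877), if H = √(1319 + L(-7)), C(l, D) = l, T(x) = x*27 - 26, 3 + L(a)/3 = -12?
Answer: 30781/33108516 ≈ 0.00092970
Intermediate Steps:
L(a) = -45 (L(a) = -9 + 3*(-12) = -9 - 36 = -45)
T(x) = -26 + 27*x (T(x) = 27*x - 26 = -26 + 27*x)
H = 7*√26 (H = √(1319 - 45) = √1274 = 7*√26 ≈ 35.693)
Y(o, d) = 4*d² (Y(o, d) = (d + d)*(d + d) = (2*d)*(2*d) = 4*d²)
T(1141)/Y(H, 2877) = (-26 + 27*1141)/((4*2877²)) = (-26 + 30807)/((4*8277129)) = 30781/33108516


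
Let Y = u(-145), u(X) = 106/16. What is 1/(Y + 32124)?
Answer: 8/257045 ≈ 3.1123e-5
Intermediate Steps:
u(X) = 53/8 (u(X) = 106*(1/16) = 53/8)
Y = 53/8 ≈ 6.6250
1/(Y + 32124) = 1/(53/8 + 32124) = 1/(257045/8) = 8/257045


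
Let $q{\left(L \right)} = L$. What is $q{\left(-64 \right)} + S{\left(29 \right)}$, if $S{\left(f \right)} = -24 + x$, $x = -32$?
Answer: $-120$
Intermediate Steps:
$S{\left(f \right)} = -56$ ($S{\left(f \right)} = -24 - 32 = -56$)
$q{\left(-64 \right)} + S{\left(29 \right)} = -64 - 56 = -120$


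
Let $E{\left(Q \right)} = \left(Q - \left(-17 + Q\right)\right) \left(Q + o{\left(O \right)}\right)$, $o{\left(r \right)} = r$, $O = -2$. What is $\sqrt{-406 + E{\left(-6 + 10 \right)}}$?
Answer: $2 i \sqrt{93} \approx 19.287 i$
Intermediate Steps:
$E{\left(Q \right)} = -34 + 17 Q$ ($E{\left(Q \right)} = \left(Q - \left(-17 + Q\right)\right) \left(Q - 2\right) = 17 \left(-2 + Q\right) = -34 + 17 Q$)
$\sqrt{-406 + E{\left(-6 + 10 \right)}} = \sqrt{-406 - \left(34 - 17 \left(-6 + 10\right)\right)} = \sqrt{-406 + \left(-34 + 17 \cdot 4\right)} = \sqrt{-406 + \left(-34 + 68\right)} = \sqrt{-406 + 34} = \sqrt{-372} = 2 i \sqrt{93}$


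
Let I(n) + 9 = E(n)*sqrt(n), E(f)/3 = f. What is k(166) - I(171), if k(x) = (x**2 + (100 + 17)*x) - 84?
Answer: 46903 - 1539*sqrt(19) ≈ 40195.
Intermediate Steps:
E(f) = 3*f
k(x) = -84 + x**2 + 117*x (k(x) = (x**2 + 117*x) - 84 = -84 + x**2 + 117*x)
I(n) = -9 + 3*n**(3/2) (I(n) = -9 + (3*n)*sqrt(n) = -9 + 3*n**(3/2))
k(166) - I(171) = (-84 + 166**2 + 117*166) - (-9 + 3*171**(3/2)) = (-84 + 27556 + 19422) - (-9 + 3*(513*sqrt(19))) = 46894 - (-9 + 1539*sqrt(19)) = 46894 + (9 - 1539*sqrt(19)) = 46903 - 1539*sqrt(19)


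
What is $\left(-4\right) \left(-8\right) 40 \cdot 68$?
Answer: $87040$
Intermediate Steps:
$\left(-4\right) \left(-8\right) 40 \cdot 68 = 32 \cdot 40 \cdot 68 = 1280 \cdot 68 = 87040$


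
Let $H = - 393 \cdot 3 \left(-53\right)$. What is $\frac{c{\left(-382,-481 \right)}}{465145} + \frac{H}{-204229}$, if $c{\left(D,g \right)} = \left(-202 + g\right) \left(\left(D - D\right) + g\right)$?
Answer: $\frac{290293192}{725161055} \approx 0.40032$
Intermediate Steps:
$c{\left(D,g \right)} = g \left(-202 + g\right)$ ($c{\left(D,g \right)} = \left(-202 + g\right) \left(0 + g\right) = \left(-202 + g\right) g = g \left(-202 + g\right)$)
$H = 62487$ ($H = \left(-393\right) \left(-159\right) = 62487$)
$\frac{c{\left(-382,-481 \right)}}{465145} + \frac{H}{-204229} = \frac{\left(-481\right) \left(-202 - 481\right)}{465145} + \frac{62487}{-204229} = \left(-481\right) \left(-683\right) \frac{1}{465145} + 62487 \left(- \frac{1}{204229}\right) = 328523 \cdot \frac{1}{465145} - \frac{477}{1559} = \frac{328523}{465145} - \frac{477}{1559} = \frac{290293192}{725161055}$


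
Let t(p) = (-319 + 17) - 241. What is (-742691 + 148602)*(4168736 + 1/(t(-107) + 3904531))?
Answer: -9668617467469792041/3903988 ≈ -2.4766e+12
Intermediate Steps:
t(p) = -543 (t(p) = -302 - 241 = -543)
(-742691 + 148602)*(4168736 + 1/(t(-107) + 3904531)) = (-742691 + 148602)*(4168736 + 1/(-543 + 3904531)) = -594089*(4168736 + 1/3903988) = -594089*16274695319169/3903988 = -9668617467469792041/3903988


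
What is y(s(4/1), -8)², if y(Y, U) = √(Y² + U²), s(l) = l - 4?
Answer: 64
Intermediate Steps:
s(l) = -4 + l
y(Y, U) = √(U² + Y²)
y(s(4/1), -8)² = (√((-8)² + (-4 + 4/1)²))² = (√(64 + (-4 + 4*1)²))² = (√(64 + (-4 + 4)²))² = (√(64 + 0²))² = (√(64 + 0))² = (√64)² = 8² = 64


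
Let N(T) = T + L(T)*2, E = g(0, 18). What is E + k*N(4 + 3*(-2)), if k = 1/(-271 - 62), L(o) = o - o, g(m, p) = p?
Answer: 5996/333 ≈ 18.006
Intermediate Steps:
L(o) = 0
E = 18
k = -1/333 (k = 1/(-333) = -1/333 ≈ -0.0030030)
N(T) = T (N(T) = T + 0*2 = T + 0 = T)
E + k*N(4 + 3*(-2)) = 18 - (4 + 3*(-2))/333 = 18 - (4 - 6)/333 = 18 - 1/333*(-2) = 18 + 2/333 = 5996/333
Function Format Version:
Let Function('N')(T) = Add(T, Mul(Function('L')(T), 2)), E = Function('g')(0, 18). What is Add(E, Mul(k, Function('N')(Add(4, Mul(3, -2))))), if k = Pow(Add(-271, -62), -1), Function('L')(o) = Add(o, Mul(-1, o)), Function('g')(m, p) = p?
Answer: Rational(5996, 333) ≈ 18.006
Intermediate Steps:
Function('L')(o) = 0
E = 18
k = Rational(-1, 333) (k = Pow(-333, -1) = Rational(-1, 333) ≈ -0.0030030)
Function('N')(T) = T (Function('N')(T) = Add(T, Mul(0, 2)) = Add(T, 0) = T)
Add(E, Mul(k, Function('N')(Add(4, Mul(3, -2))))) = Add(18, Mul(Rational(-1, 333), Add(4, Mul(3, -2)))) = Add(18, Mul(Rational(-1, 333), Add(4, -6))) = Add(18, Mul(Rational(-1, 333), -2)) = Add(18, Rational(2, 333)) = Rational(5996, 333)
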